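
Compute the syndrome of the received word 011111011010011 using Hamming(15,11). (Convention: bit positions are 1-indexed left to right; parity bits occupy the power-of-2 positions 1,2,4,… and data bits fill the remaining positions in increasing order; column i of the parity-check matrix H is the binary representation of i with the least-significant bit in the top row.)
Syndrome s = H · r^T (mod 2), r = 011111011010011:
  s[0] = (101010101010101)·(011111011010011) mod 2 = 0+0+1+0+1+0+0+0+1+0+1+0+0+0+1 mod 2 = 1
  s[1] = (011001100110011)·(011111011010011) mod 2 = 0+1+1+0+0+1+0+0+0+0+1+0+0+1+1 mod 2 = 0
  s[2] = (000111100001111)·(011111011010011) mod 2 = 0+0+0+1+1+1+0+0+0+0+0+0+0+1+1 mod 2 = 1
  s[3] = (000000011111111)·(011111011010011) mod 2 = 0+0+0+0+0+0+0+1+1+0+1+0+0+1+1 mod 2 = 1
Syndrome = 1011
Non-zero syndrome: error at position 13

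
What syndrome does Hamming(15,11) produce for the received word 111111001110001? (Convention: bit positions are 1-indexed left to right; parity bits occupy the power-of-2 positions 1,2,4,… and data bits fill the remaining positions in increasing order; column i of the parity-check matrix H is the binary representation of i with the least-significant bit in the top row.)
Syndrome s = H · r^T (mod 2), r = 111111001110001:
  s[0] = (101010101010101)·(111111001110001) mod 2 = 1+0+1+0+1+0+0+0+1+0+1+0+0+0+1 mod 2 = 0
  s[1] = (011001100110011)·(111111001110001) mod 2 = 0+1+1+0+0+1+0+0+0+1+1+0+0+0+1 mod 2 = 0
  s[2] = (000111100001111)·(111111001110001) mod 2 = 0+0+0+1+1+1+0+0+0+0+0+0+0+0+1 mod 2 = 0
  s[3] = (000000011111111)·(111111001110001) mod 2 = 0+0+0+0+0+0+0+0+1+1+1+0+0+0+1 mod 2 = 0
Syndrome = 0000
s = 0: no error detected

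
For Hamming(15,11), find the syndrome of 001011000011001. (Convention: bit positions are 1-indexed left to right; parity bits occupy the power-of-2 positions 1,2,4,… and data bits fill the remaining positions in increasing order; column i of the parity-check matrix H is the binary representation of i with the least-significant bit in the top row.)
Syndrome s = H · r^T (mod 2), r = 001011000011001:
  s[0] = (101010101010101)·(001011000011001) mod 2 = 0+0+1+0+1+0+0+0+0+0+1+0+0+0+1 mod 2 = 0
  s[1] = (011001100110011)·(001011000011001) mod 2 = 0+0+1+0+0+1+0+0+0+0+1+0+0+0+1 mod 2 = 0
  s[2] = (000111100001111)·(001011000011001) mod 2 = 0+0+0+0+1+1+0+0+0+0+0+1+0+0+1 mod 2 = 0
  s[3] = (000000011111111)·(001011000011001) mod 2 = 0+0+0+0+0+0+0+0+0+0+1+1+0+0+1 mod 2 = 1
Syndrome = 0001
Non-zero syndrome: error at position 8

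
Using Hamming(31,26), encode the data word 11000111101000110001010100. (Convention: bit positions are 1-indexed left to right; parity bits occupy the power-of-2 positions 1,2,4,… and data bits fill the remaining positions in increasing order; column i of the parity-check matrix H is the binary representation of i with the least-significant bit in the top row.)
Codeword c = d · G (mod 2), d = 11000111101000110001010100:
  c[0] = d·G[:,0] = (11000111101000110001010100)·(11011010101101010101010101) mod 2 = 1+1+0+0+0+0+1+0+1+0+1+0+0+0+0+1+0+0+0+1+0+1+0+1+0+0 mod 2 = 1
  c[1] = d·G[:,1] = (11000111101000110001010100)·(10110110011011001100110011) mod 2 = 1+0+0+0+0+1+1+0+0+0+1+0+0+0+0+0+0+0+0+0+0+1+0+0+0+0 mod 2 = 1
  c[2] = d·G[:,2] = (11000111101000110001010100)·(10000000000000000000000000) mod 2 = 1+0+0+0+0+0+0+0+0+0+0+0+0+0+0+0+0+0+0+0+0+0+0+0+0+0 mod 2 = 1
  c[3] = d·G[:,3] = (11000111101000110001010100)·(01110001111000111100001111) mod 2 = 0+1+0+0+0+0+0+1+1+0+1+0+0+0+1+1+0+0+0+0+0+0+0+1+0+0 mod 2 = 1
  c[4] = d·G[:,4] = (11000111101000110001010100)·(01000000000000000000000000) mod 2 = 0+1+0+0+0+0+0+0+0+0+0+0+0+0+0+0+0+0+0+0+0+0+0+0+0+0 mod 2 = 1
  c[5] = d·G[:,5] = (11000111101000110001010100)·(00100000000000000000000000) mod 2 = 0+0+0+0+0+0+0+0+0+0+0+0+0+0+0+0+0+0+0+0+0+0+0+0+0+0 mod 2 = 0
  c[6] = d·G[:,6] = (11000111101000110001010100)·(00010000000000000000000000) mod 2 = 0+0+0+0+0+0+0+0+0+0+0+0+0+0+0+0+0+0+0+0+0+0+0+0+0+0 mod 2 = 0
  c[7] = d·G[:,7] = (11000111101000110001010100)·(00001111111000000011111111) mod 2 = 0+0+0+0+0+1+1+1+1+0+1+0+0+0+0+0+0+0+0+1+0+1+0+1+0+0 mod 2 = 0
  c[8] = d·G[:,8] = (11000111101000110001010100)·(00001000000000000000000000) mod 2 = 0+0+0+0+0+0+0+0+0+0+0+0+0+0+0+0+0+0+0+0+0+0+0+0+0+0 mod 2 = 0
  c[9] = d·G[:,9] = (11000111101000110001010100)·(00000100000000000000000000) mod 2 = 0+0+0+0+0+1+0+0+0+0+0+0+0+0+0+0+0+0+0+0+0+0+0+0+0+0 mod 2 = 1
  c[10] = d·G[:,10] = (11000111101000110001010100)·(00000010000000000000000000) mod 2 = 0+0+0+0+0+0+1+0+0+0+0+0+0+0+0+0+0+0+0+0+0+0+0+0+0+0 mod 2 = 1
  c[11] = d·G[:,11] = (11000111101000110001010100)·(00000001000000000000000000) mod 2 = 0+0+0+0+0+0+0+1+0+0+0+0+0+0+0+0+0+0+0+0+0+0+0+0+0+0 mod 2 = 1
  c[12] = d·G[:,12] = (11000111101000110001010100)·(00000000100000000000000000) mod 2 = 0+0+0+0+0+0+0+0+1+0+0+0+0+0+0+0+0+0+0+0+0+0+0+0+0+0 mod 2 = 1
  c[13] = d·G[:,13] = (11000111101000110001010100)·(00000000010000000000000000) mod 2 = 0+0+0+0+0+0+0+0+0+0+0+0+0+0+0+0+0+0+0+0+0+0+0+0+0+0 mod 2 = 0
  c[14] = d·G[:,14] = (11000111101000110001010100)·(00000000001000000000000000) mod 2 = 0+0+0+0+0+0+0+0+0+0+1+0+0+0+0+0+0+0+0+0+0+0+0+0+0+0 mod 2 = 1
  c[15] = d·G[:,15] = (11000111101000110001010100)·(00000000000111111111111111) mod 2 = 0+0+0+0+0+0+0+0+0+0+0+0+0+0+1+1+0+0+0+1+0+1+0+1+0+0 mod 2 = 1
  c[16] = d·G[:,16] = (11000111101000110001010100)·(00000000000100000000000000) mod 2 = 0+0+0+0+0+0+0+0+0+0+0+0+0+0+0+0+0+0+0+0+0+0+0+0+0+0 mod 2 = 0
  c[17] = d·G[:,17] = (11000111101000110001010100)·(00000000000010000000000000) mod 2 = 0+0+0+0+0+0+0+0+0+0+0+0+0+0+0+0+0+0+0+0+0+0+0+0+0+0 mod 2 = 0
  c[18] = d·G[:,18] = (11000111101000110001010100)·(00000000000001000000000000) mod 2 = 0+0+0+0+0+0+0+0+0+0+0+0+0+0+0+0+0+0+0+0+0+0+0+0+0+0 mod 2 = 0
  c[19] = d·G[:,19] = (11000111101000110001010100)·(00000000000000100000000000) mod 2 = 0+0+0+0+0+0+0+0+0+0+0+0+0+0+1+0+0+0+0+0+0+0+0+0+0+0 mod 2 = 1
  c[20] = d·G[:,20] = (11000111101000110001010100)·(00000000000000010000000000) mod 2 = 0+0+0+0+0+0+0+0+0+0+0+0+0+0+0+1+0+0+0+0+0+0+0+0+0+0 mod 2 = 1
  c[21] = d·G[:,21] = (11000111101000110001010100)·(00000000000000001000000000) mod 2 = 0+0+0+0+0+0+0+0+0+0+0+0+0+0+0+0+0+0+0+0+0+0+0+0+0+0 mod 2 = 0
  c[22] = d·G[:,22] = (11000111101000110001010100)·(00000000000000000100000000) mod 2 = 0+0+0+0+0+0+0+0+0+0+0+0+0+0+0+0+0+0+0+0+0+0+0+0+0+0 mod 2 = 0
  c[23] = d·G[:,23] = (11000111101000110001010100)·(00000000000000000010000000) mod 2 = 0+0+0+0+0+0+0+0+0+0+0+0+0+0+0+0+0+0+0+0+0+0+0+0+0+0 mod 2 = 0
  c[24] = d·G[:,24] = (11000111101000110001010100)·(00000000000000000001000000) mod 2 = 0+0+0+0+0+0+0+0+0+0+0+0+0+0+0+0+0+0+0+1+0+0+0+0+0+0 mod 2 = 1
  c[25] = d·G[:,25] = (11000111101000110001010100)·(00000000000000000000100000) mod 2 = 0+0+0+0+0+0+0+0+0+0+0+0+0+0+0+0+0+0+0+0+0+0+0+0+0+0 mod 2 = 0
  c[26] = d·G[:,26] = (11000111101000110001010100)·(00000000000000000000010000) mod 2 = 0+0+0+0+0+0+0+0+0+0+0+0+0+0+0+0+0+0+0+0+0+1+0+0+0+0 mod 2 = 1
  c[27] = d·G[:,27] = (11000111101000110001010100)·(00000000000000000000001000) mod 2 = 0+0+0+0+0+0+0+0+0+0+0+0+0+0+0+0+0+0+0+0+0+0+0+0+0+0 mod 2 = 0
  c[28] = d·G[:,28] = (11000111101000110001010100)·(00000000000000000000000100) mod 2 = 0+0+0+0+0+0+0+0+0+0+0+0+0+0+0+0+0+0+0+0+0+0+0+1+0+0 mod 2 = 1
  c[29] = d·G[:,29] = (11000111101000110001010100)·(00000000000000000000000010) mod 2 = 0+0+0+0+0+0+0+0+0+0+0+0+0+0+0+0+0+0+0+0+0+0+0+0+0+0 mod 2 = 0
  c[30] = d·G[:,30] = (11000111101000110001010100)·(00000000000000000000000001) mod 2 = 0+0+0+0+0+0+0+0+0+0+0+0+0+0+0+0+0+0+0+0+0+0+0+0+0+0 mod 2 = 0
Codeword = 1111100001111011000110001010100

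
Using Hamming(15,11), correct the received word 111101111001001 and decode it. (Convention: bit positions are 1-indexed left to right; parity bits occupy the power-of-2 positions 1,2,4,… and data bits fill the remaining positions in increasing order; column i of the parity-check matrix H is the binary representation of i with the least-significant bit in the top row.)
Syndrome s = H · r^T (mod 2), r = 111101111001001:
  s[0] = (101010101010101)·(111101111001001) mod 2 = 1+0+1+0+0+0+1+0+1+0+0+0+0+0+1 mod 2 = 1
  s[1] = (011001100110011)·(111101111001001) mod 2 = 0+1+1+0+0+1+1+0+0+0+0+0+0+0+1 mod 2 = 1
  s[2] = (000111100001111)·(111101111001001) mod 2 = 0+0+0+1+0+1+1+0+0+0+0+1+0+0+1 mod 2 = 1
  s[3] = (000000011111111)·(111101111001001) mod 2 = 0+0+0+0+0+0+0+1+1+0+0+1+0+0+1 mod 2 = 0
Syndrome = 1110
Column 7 of H equals this syndrome → error at bit 7 (1-indexed).
Flip bit 7: 111101111001001 → 111101011001001
Extract data bits at positions {3,5,6,7,9,10,11,12,13,14,15}: 10101001001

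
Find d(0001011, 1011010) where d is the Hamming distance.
XOR = 1010001, count of 1s = 3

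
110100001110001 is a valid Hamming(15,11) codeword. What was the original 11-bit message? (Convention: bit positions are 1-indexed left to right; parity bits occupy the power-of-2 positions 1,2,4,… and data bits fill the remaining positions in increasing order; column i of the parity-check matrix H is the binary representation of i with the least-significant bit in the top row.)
Parity bits occupy power-of-2 positions; data bits are at positions {3,5,6,7,9,10,11,12,13,14,15} (1-indexed).
Extract: c[3]=0 c[5]=0 c[6]=0 c[7]=0 c[9]=1 c[10]=1 c[11]=1 c[12]=0 c[13]=0 c[14]=0 c[15]=1
Data = 00001110001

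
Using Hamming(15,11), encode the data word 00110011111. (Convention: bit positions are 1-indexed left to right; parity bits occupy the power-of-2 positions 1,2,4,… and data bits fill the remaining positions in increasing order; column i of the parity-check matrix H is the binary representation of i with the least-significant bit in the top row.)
Codeword c = d · G (mod 2), d = 00110011111:
  c[0] = d·G[:,0] = (00110011111)·(11011010101) mod 2 = 0+0+0+1+0+0+1+0+1+0+1 mod 2 = 0
  c[1] = d·G[:,1] = (00110011111)·(10110110011) mod 2 = 0+0+1+1+0+0+1+0+0+1+1 mod 2 = 1
  c[2] = d·G[:,2] = (00110011111)·(10000000000) mod 2 = 0+0+0+0+0+0+0+0+0+0+0 mod 2 = 0
  c[3] = d·G[:,3] = (00110011111)·(01110001111) mod 2 = 0+0+1+1+0+0+0+1+1+1+1 mod 2 = 0
  c[4] = d·G[:,4] = (00110011111)·(01000000000) mod 2 = 0+0+0+0+0+0+0+0+0+0+0 mod 2 = 0
  c[5] = d·G[:,5] = (00110011111)·(00100000000) mod 2 = 0+0+1+0+0+0+0+0+0+0+0 mod 2 = 1
  c[6] = d·G[:,6] = (00110011111)·(00010000000) mod 2 = 0+0+0+1+0+0+0+0+0+0+0 mod 2 = 1
  c[7] = d·G[:,7] = (00110011111)·(00001111111) mod 2 = 0+0+0+0+0+0+1+1+1+1+1 mod 2 = 1
  c[8] = d·G[:,8] = (00110011111)·(00001000000) mod 2 = 0+0+0+0+0+0+0+0+0+0+0 mod 2 = 0
  c[9] = d·G[:,9] = (00110011111)·(00000100000) mod 2 = 0+0+0+0+0+0+0+0+0+0+0 mod 2 = 0
  c[10] = d·G[:,10] = (00110011111)·(00000010000) mod 2 = 0+0+0+0+0+0+1+0+0+0+0 mod 2 = 1
  c[11] = d·G[:,11] = (00110011111)·(00000001000) mod 2 = 0+0+0+0+0+0+0+1+0+0+0 mod 2 = 1
  c[12] = d·G[:,12] = (00110011111)·(00000000100) mod 2 = 0+0+0+0+0+0+0+0+1+0+0 mod 2 = 1
  c[13] = d·G[:,13] = (00110011111)·(00000000010) mod 2 = 0+0+0+0+0+0+0+0+0+1+0 mod 2 = 1
  c[14] = d·G[:,14] = (00110011111)·(00000000001) mod 2 = 0+0+0+0+0+0+0+0+0+0+1 mod 2 = 1
Codeword = 010001110011111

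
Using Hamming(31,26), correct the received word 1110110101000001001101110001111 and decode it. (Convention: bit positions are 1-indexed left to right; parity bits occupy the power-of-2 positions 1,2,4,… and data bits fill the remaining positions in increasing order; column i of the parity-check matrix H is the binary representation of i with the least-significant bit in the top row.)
Syndrome s = H · r^T (mod 2), r = 1110110101000001001101110001111:
  s[0] = (1010101010101010101010101010101)·(1110110101000001001101110001111) mod 2 = 1+0+1+0+1+0+0+0+0+0+0+0+0+0+0+0+0+0+1+0+0+0+1+0+0+0+0+0+1+0+1 mod 2 = 1
  s[1] = (0110011001100110011001100110011)·(1110110101000001001101110001111) mod 2 = 0+1+1+0+0+1+0+0+0+1+0+0+0+0+0+0+0+0+1+0+0+1+1+0+0+0+0+0+0+1+1 mod 2 = 1
  s[2] = (0001111000011110000111100001111)·(1110110101000001001101110001111) mod 2 = 0+0+0+0+1+1+0+0+0+0+0+0+0+0+0+0+0+0+0+1+0+1+1+0+0+0+0+1+1+1+1 mod 2 = 1
  s[3] = (0000000111111110000000011111111)·(1110110101000001001101110001111) mod 2 = 0+0+0+0+0+0+0+1+0+1+0+0+0+0+0+0+0+0+0+0+0+0+0+1+0+0+0+1+1+1+1 mod 2 = 1
  s[4] = (0000000000000001111111111111111)·(1110110101000001001101110001111) mod 2 = 0+0+0+0+0+0+0+0+0+0+0+0+0+0+0+1+0+0+1+1+0+1+1+1+0+0+0+1+1+1+1 mod 2 = 0
Syndrome = 11110
Column 15 of H equals this syndrome → error at bit 15 (1-indexed).
Flip bit 15: 1110110101000001001101110001111 → 1110110101000011001101110001111
Extract data bits at positions {3,5,6,7,9,10,11,12,13,14,15,17,18,19,20,21,22,23,24,25,26,27,28,29,30,31}: 11100100001001101110001111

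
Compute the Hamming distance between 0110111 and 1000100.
XOR = 1110011, count of 1s = 5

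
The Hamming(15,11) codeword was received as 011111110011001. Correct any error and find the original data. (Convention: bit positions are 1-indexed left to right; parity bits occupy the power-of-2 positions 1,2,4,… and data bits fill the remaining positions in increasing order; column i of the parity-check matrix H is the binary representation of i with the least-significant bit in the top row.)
Syndrome s = H · r^T (mod 2), r = 011111110011001:
  s[0] = (101010101010101)·(011111110011001) mod 2 = 0+0+1+0+1+0+1+0+0+0+1+0+0+0+1 mod 2 = 1
  s[1] = (011001100110011)·(011111110011001) mod 2 = 0+1+1+0+0+1+1+0+0+0+1+0+0+0+1 mod 2 = 0
  s[2] = (000111100001111)·(011111110011001) mod 2 = 0+0+0+1+1+1+1+0+0+0+0+1+0+0+1 mod 2 = 0
  s[3] = (000000011111111)·(011111110011001) mod 2 = 0+0+0+0+0+0+0+1+0+0+1+1+0+0+1 mod 2 = 0
Syndrome = 1000
Column 1 of H equals this syndrome → error at bit 1 (1-indexed).
Flip bit 1: 011111110011001 → 111111110011001
Extract data bits at positions {3,5,6,7,9,10,11,12,13,14,15}: 11110011001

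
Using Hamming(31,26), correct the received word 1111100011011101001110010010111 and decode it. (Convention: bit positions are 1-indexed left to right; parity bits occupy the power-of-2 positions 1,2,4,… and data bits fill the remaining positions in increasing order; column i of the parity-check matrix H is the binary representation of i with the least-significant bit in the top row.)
Syndrome s = H · r^T (mod 2), r = 1111100011011101001110010010111:
  s[0] = (1010101010101010101010101010101)·(1111100011011101001110010010111) mod 2 = 1+0+1+0+1+0+0+0+1+0+0+0+1+0+0+0+0+0+1+0+1+0+0+0+0+0+1+0+1+0+1 mod 2 = 0
  s[1] = (0110011001100110011001100110011)·(1111100011011101001110010010111) mod 2 = 0+1+1+0+0+0+0+0+0+1+0+0+0+1+0+0+0+0+1+0+0+0+0+0+0+0+1+0+0+1+1 mod 2 = 0
  s[2] = (0001111000011110000111100001111)·(1111100011011101001110010010111) mod 2 = 0+0+0+1+1+0+0+0+0+0+0+1+1+1+0+0+0+0+0+1+1+0+0+0+0+0+0+0+1+1+1 mod 2 = 0
  s[3] = (0000000111111110000000011111111)·(1111100011011101001110010010111) mod 2 = 0+0+0+0+0+0+0+0+1+1+0+1+1+1+0+0+0+0+0+0+0+0+0+1+0+0+1+0+1+1+1 mod 2 = 0
  s[4] = (0000000000000001111111111111111)·(1111100011011101001110010010111) mod 2 = 0+0+0+0+0+0+0+0+0+0+0+0+0+0+0+1+0+0+1+1+1+0+0+1+0+0+1+0+1+1+1 mod 2 = 1
Syndrome = 00001
Column 16 of H equals this syndrome → error at bit 16 (1-indexed).
Flip bit 16: 1111100011011101001110010010111 → 1111100011011100001110010010111
Extract data bits at positions {3,5,6,7,9,10,11,12,13,14,15,17,18,19,20,21,22,23,24,25,26,27,28,29,30,31}: 11001101110001110010010111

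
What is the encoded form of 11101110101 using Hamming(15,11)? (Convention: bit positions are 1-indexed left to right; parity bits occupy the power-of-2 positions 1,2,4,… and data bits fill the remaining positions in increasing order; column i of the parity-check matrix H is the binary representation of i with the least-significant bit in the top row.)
Codeword c = d · G (mod 2), d = 11101110101:
  c[0] = d·G[:,0] = (11101110101)·(11011010101) mod 2 = 1+1+0+0+1+0+1+0+1+0+1 mod 2 = 0
  c[1] = d·G[:,1] = (11101110101)·(10110110011) mod 2 = 1+0+1+0+0+1+1+0+0+0+1 mod 2 = 1
  c[2] = d·G[:,2] = (11101110101)·(10000000000) mod 2 = 1+0+0+0+0+0+0+0+0+0+0 mod 2 = 1
  c[3] = d·G[:,3] = (11101110101)·(01110001111) mod 2 = 0+1+1+0+0+0+0+0+1+0+1 mod 2 = 0
  c[4] = d·G[:,4] = (11101110101)·(01000000000) mod 2 = 0+1+0+0+0+0+0+0+0+0+0 mod 2 = 1
  c[5] = d·G[:,5] = (11101110101)·(00100000000) mod 2 = 0+0+1+0+0+0+0+0+0+0+0 mod 2 = 1
  c[6] = d·G[:,6] = (11101110101)·(00010000000) mod 2 = 0+0+0+0+0+0+0+0+0+0+0 mod 2 = 0
  c[7] = d·G[:,7] = (11101110101)·(00001111111) mod 2 = 0+0+0+0+1+1+1+0+1+0+1 mod 2 = 1
  c[8] = d·G[:,8] = (11101110101)·(00001000000) mod 2 = 0+0+0+0+1+0+0+0+0+0+0 mod 2 = 1
  c[9] = d·G[:,9] = (11101110101)·(00000100000) mod 2 = 0+0+0+0+0+1+0+0+0+0+0 mod 2 = 1
  c[10] = d·G[:,10] = (11101110101)·(00000010000) mod 2 = 0+0+0+0+0+0+1+0+0+0+0 mod 2 = 1
  c[11] = d·G[:,11] = (11101110101)·(00000001000) mod 2 = 0+0+0+0+0+0+0+0+0+0+0 mod 2 = 0
  c[12] = d·G[:,12] = (11101110101)·(00000000100) mod 2 = 0+0+0+0+0+0+0+0+1+0+0 mod 2 = 1
  c[13] = d·G[:,13] = (11101110101)·(00000000010) mod 2 = 0+0+0+0+0+0+0+0+0+0+0 mod 2 = 0
  c[14] = d·G[:,14] = (11101110101)·(00000000001) mod 2 = 0+0+0+0+0+0+0+0+0+0+1 mod 2 = 1
Codeword = 011011011110101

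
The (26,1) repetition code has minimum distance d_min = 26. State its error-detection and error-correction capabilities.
Detection only: up to d_min − 1 = 25 errors.
Correction: up to ⌊(d_min − 1)/2⌋ = ⌊25/2⌋ = 12 errors.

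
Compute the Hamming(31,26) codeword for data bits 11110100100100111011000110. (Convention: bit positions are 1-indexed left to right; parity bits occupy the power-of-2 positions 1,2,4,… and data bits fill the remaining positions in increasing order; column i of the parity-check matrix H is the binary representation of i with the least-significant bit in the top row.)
Codeword c = d · G (mod 2), d = 11110100100100111011000110:
  c[0] = d·G[:,0] = (11110100100100111011000110)·(11011010101101010101010101) mod 2 = 1+1+0+1+0+0+0+0+1+0+0+1+0+0+0+1+0+0+0+1+0+0+0+1+0+0 mod 2 = 0
  c[1] = d·G[:,1] = (11110100100100111011000110)·(10110110011011001100110011) mod 2 = 1+0+1+1+0+1+0+0+0+0+0+0+0+0+0+0+1+0+0+0+0+0+0+0+1+0 mod 2 = 0
  c[2] = d·G[:,2] = (11110100100100111011000110)·(10000000000000000000000000) mod 2 = 1+0+0+0+0+0+0+0+0+0+0+0+0+0+0+0+0+0+0+0+0+0+0+0+0+0 mod 2 = 1
  c[3] = d·G[:,3] = (11110100100100111011000110)·(01110001111000111100001111) mod 2 = 0+1+1+1+0+0+0+0+1+0+0+0+0+0+1+1+1+0+0+0+0+0+0+1+1+0 mod 2 = 1
  c[4] = d·G[:,4] = (11110100100100111011000110)·(01000000000000000000000000) mod 2 = 0+1+0+0+0+0+0+0+0+0+0+0+0+0+0+0+0+0+0+0+0+0+0+0+0+0 mod 2 = 1
  c[5] = d·G[:,5] = (11110100100100111011000110)·(00100000000000000000000000) mod 2 = 0+0+1+0+0+0+0+0+0+0+0+0+0+0+0+0+0+0+0+0+0+0+0+0+0+0 mod 2 = 1
  c[6] = d·G[:,6] = (11110100100100111011000110)·(00010000000000000000000000) mod 2 = 0+0+0+1+0+0+0+0+0+0+0+0+0+0+0+0+0+0+0+0+0+0+0+0+0+0 mod 2 = 1
  c[7] = d·G[:,7] = (11110100100100111011000110)·(00001111111000000011111111) mod 2 = 0+0+0+0+0+1+0+0+1+0+0+0+0+0+0+0+0+0+1+1+0+0+0+1+1+0 mod 2 = 0
  c[8] = d·G[:,8] = (11110100100100111011000110)·(00001000000000000000000000) mod 2 = 0+0+0+0+0+0+0+0+0+0+0+0+0+0+0+0+0+0+0+0+0+0+0+0+0+0 mod 2 = 0
  c[9] = d·G[:,9] = (11110100100100111011000110)·(00000100000000000000000000) mod 2 = 0+0+0+0+0+1+0+0+0+0+0+0+0+0+0+0+0+0+0+0+0+0+0+0+0+0 mod 2 = 1
  c[10] = d·G[:,10] = (11110100100100111011000110)·(00000010000000000000000000) mod 2 = 0+0+0+0+0+0+0+0+0+0+0+0+0+0+0+0+0+0+0+0+0+0+0+0+0+0 mod 2 = 0
  c[11] = d·G[:,11] = (11110100100100111011000110)·(00000001000000000000000000) mod 2 = 0+0+0+0+0+0+0+0+0+0+0+0+0+0+0+0+0+0+0+0+0+0+0+0+0+0 mod 2 = 0
  c[12] = d·G[:,12] = (11110100100100111011000110)·(00000000100000000000000000) mod 2 = 0+0+0+0+0+0+0+0+1+0+0+0+0+0+0+0+0+0+0+0+0+0+0+0+0+0 mod 2 = 1
  c[13] = d·G[:,13] = (11110100100100111011000110)·(00000000010000000000000000) mod 2 = 0+0+0+0+0+0+0+0+0+0+0+0+0+0+0+0+0+0+0+0+0+0+0+0+0+0 mod 2 = 0
  c[14] = d·G[:,14] = (11110100100100111011000110)·(00000000001000000000000000) mod 2 = 0+0+0+0+0+0+0+0+0+0+0+0+0+0+0+0+0+0+0+0+0+0+0+0+0+0 mod 2 = 0
  c[15] = d·G[:,15] = (11110100100100111011000110)·(00000000000111111111111111) mod 2 = 0+0+0+0+0+0+0+0+0+0+0+1+0+0+1+1+1+0+1+1+0+0+0+1+1+0 mod 2 = 0
  c[16] = d·G[:,16] = (11110100100100111011000110)·(00000000000100000000000000) mod 2 = 0+0+0+0+0+0+0+0+0+0+0+1+0+0+0+0+0+0+0+0+0+0+0+0+0+0 mod 2 = 1
  c[17] = d·G[:,17] = (11110100100100111011000110)·(00000000000010000000000000) mod 2 = 0+0+0+0+0+0+0+0+0+0+0+0+0+0+0+0+0+0+0+0+0+0+0+0+0+0 mod 2 = 0
  c[18] = d·G[:,18] = (11110100100100111011000110)·(00000000000001000000000000) mod 2 = 0+0+0+0+0+0+0+0+0+0+0+0+0+0+0+0+0+0+0+0+0+0+0+0+0+0 mod 2 = 0
  c[19] = d·G[:,19] = (11110100100100111011000110)·(00000000000000100000000000) mod 2 = 0+0+0+0+0+0+0+0+0+0+0+0+0+0+1+0+0+0+0+0+0+0+0+0+0+0 mod 2 = 1
  c[20] = d·G[:,20] = (11110100100100111011000110)·(00000000000000010000000000) mod 2 = 0+0+0+0+0+0+0+0+0+0+0+0+0+0+0+1+0+0+0+0+0+0+0+0+0+0 mod 2 = 1
  c[21] = d·G[:,21] = (11110100100100111011000110)·(00000000000000001000000000) mod 2 = 0+0+0+0+0+0+0+0+0+0+0+0+0+0+0+0+1+0+0+0+0+0+0+0+0+0 mod 2 = 1
  c[22] = d·G[:,22] = (11110100100100111011000110)·(00000000000000000100000000) mod 2 = 0+0+0+0+0+0+0+0+0+0+0+0+0+0+0+0+0+0+0+0+0+0+0+0+0+0 mod 2 = 0
  c[23] = d·G[:,23] = (11110100100100111011000110)·(00000000000000000010000000) mod 2 = 0+0+0+0+0+0+0+0+0+0+0+0+0+0+0+0+0+0+1+0+0+0+0+0+0+0 mod 2 = 1
  c[24] = d·G[:,24] = (11110100100100111011000110)·(00000000000000000001000000) mod 2 = 0+0+0+0+0+0+0+0+0+0+0+0+0+0+0+0+0+0+0+1+0+0+0+0+0+0 mod 2 = 1
  c[25] = d·G[:,25] = (11110100100100111011000110)·(00000000000000000000100000) mod 2 = 0+0+0+0+0+0+0+0+0+0+0+0+0+0+0+0+0+0+0+0+0+0+0+0+0+0 mod 2 = 0
  c[26] = d·G[:,26] = (11110100100100111011000110)·(00000000000000000000010000) mod 2 = 0+0+0+0+0+0+0+0+0+0+0+0+0+0+0+0+0+0+0+0+0+0+0+0+0+0 mod 2 = 0
  c[27] = d·G[:,27] = (11110100100100111011000110)·(00000000000000000000001000) mod 2 = 0+0+0+0+0+0+0+0+0+0+0+0+0+0+0+0+0+0+0+0+0+0+0+0+0+0 mod 2 = 0
  c[28] = d·G[:,28] = (11110100100100111011000110)·(00000000000000000000000100) mod 2 = 0+0+0+0+0+0+0+0+0+0+0+0+0+0+0+0+0+0+0+0+0+0+0+1+0+0 mod 2 = 1
  c[29] = d·G[:,29] = (11110100100100111011000110)·(00000000000000000000000010) mod 2 = 0+0+0+0+0+0+0+0+0+0+0+0+0+0+0+0+0+0+0+0+0+0+0+0+1+0 mod 2 = 1
  c[30] = d·G[:,30] = (11110100100100111011000110)·(00000000000000000000000001) mod 2 = 0+0+0+0+0+0+0+0+0+0+0+0+0+0+0+0+0+0+0+0+0+0+0+0+0+0 mod 2 = 0
Codeword = 0011111001001000100111011000110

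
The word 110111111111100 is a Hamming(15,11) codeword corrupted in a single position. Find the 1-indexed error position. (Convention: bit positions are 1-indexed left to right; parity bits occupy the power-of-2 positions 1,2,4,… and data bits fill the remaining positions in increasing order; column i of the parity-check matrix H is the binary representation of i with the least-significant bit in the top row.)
Syndrome s = H · r^T (mod 2), r = 110111111111100:
  s[0] = (101010101010101)·(110111111111100) mod 2 = 1+0+0+0+1+0+1+0+1+0+1+0+1+0+0 mod 2 = 0
  s[1] = (011001100110011)·(110111111111100) mod 2 = 0+1+0+0+0+1+1+0+0+1+1+0+0+0+0 mod 2 = 1
  s[2] = (000111100001111)·(110111111111100) mod 2 = 0+0+0+1+1+1+1+0+0+0+0+1+1+0+0 mod 2 = 0
  s[3] = (000000011111111)·(110111111111100) mod 2 = 0+0+0+0+0+0+0+1+1+1+1+1+1+0+0 mod 2 = 0
Syndrome = 0100
Column i of H is the binary representation of i, so the syndrome is the binary index of the flipped bit.
Read s = 0100 with s[0] as LSB: 0·2^0 + 1·2^1 + 0·2^2 + 0·2^3 = 2.
Error is at bit position 2.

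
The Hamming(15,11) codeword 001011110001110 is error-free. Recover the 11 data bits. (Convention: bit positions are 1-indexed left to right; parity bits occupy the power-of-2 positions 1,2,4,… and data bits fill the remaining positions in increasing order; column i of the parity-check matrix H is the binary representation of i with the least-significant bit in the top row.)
Parity bits occupy power-of-2 positions; data bits are at positions {3,5,6,7,9,10,11,12,13,14,15} (1-indexed).
Extract: c[3]=1 c[5]=1 c[6]=1 c[7]=1 c[9]=0 c[10]=0 c[11]=0 c[12]=1 c[13]=1 c[14]=1 c[15]=0
Data = 11110001110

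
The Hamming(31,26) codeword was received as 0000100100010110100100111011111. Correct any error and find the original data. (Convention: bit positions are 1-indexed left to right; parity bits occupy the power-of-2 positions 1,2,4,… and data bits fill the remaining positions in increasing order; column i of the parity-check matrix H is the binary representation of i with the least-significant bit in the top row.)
Syndrome s = H · r^T (mod 2), r = 0000100100010110100100111011111:
  s[0] = (1010101010101010101010101010101)·(0000100100010110100100111011111) mod 2 = 0+0+0+0+1+0+0+0+0+0+0+0+0+0+1+0+1+0+0+0+0+0+1+0+1+0+1+0+1+0+1 mod 2 = 0
  s[1] = (0110011001100110011001100110011)·(0000100100010110100100111011111) mod 2 = 0+0+0+0+0+0+0+0+0+0+0+0+0+1+1+0+0+0+0+0+0+0+1+0+0+0+1+0+0+1+1 mod 2 = 0
  s[2] = (0001111000011110000111100001111)·(0000100100010110100100111011111) mod 2 = 0+0+0+0+1+0+0+0+0+0+0+1+0+1+1+0+0+0+0+1+0+0+1+0+0+0+0+1+1+1+1 mod 2 = 0
  s[3] = (0000000111111110000000011111111)·(0000100100010110100100111011111) mod 2 = 0+0+0+0+0+0+0+1+0+0+0+1+0+1+1+0+0+0+0+0+0+0+0+1+1+0+1+1+1+1+1 mod 2 = 1
  s[4] = (0000000000000001111111111111111)·(0000100100010110100100111011111) mod 2 = 0+0+0+0+0+0+0+0+0+0+0+0+0+0+0+0+1+0+0+1+0+0+1+1+1+0+1+1+1+1+1 mod 2 = 0
Syndrome = 00010
Column 8 of H equals this syndrome → error at bit 8 (1-indexed).
Flip bit 8: 0000100100010110100100111011111 → 0000100000010110100100111011111
Extract data bits at positions {3,5,6,7,9,10,11,12,13,14,15,17,18,19,20,21,22,23,24,25,26,27,28,29,30,31}: 01000001011100100111011111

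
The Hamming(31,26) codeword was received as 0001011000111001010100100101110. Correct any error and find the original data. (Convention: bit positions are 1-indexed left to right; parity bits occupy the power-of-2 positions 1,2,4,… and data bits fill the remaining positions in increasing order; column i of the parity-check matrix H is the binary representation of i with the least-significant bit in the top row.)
Syndrome s = H · r^T (mod 2), r = 0001011000111001010100100101110:
  s[0] = (1010101010101010101010101010101)·(0001011000111001010100100101110) mod 2 = 0+0+0+0+0+0+1+0+0+0+1+0+1+0+0+0+0+0+0+0+0+0+1+0+0+0+0+0+1+0+0 mod 2 = 1
  s[1] = (0110011001100110011001100110011)·(0001011000111001010100100101110) mod 2 = 0+0+0+0+0+1+1+0+0+0+1+0+0+0+0+0+0+1+0+0+0+0+1+0+0+1+0+0+0+1+0 mod 2 = 1
  s[2] = (0001111000011110000111100001111)·(0001011000111001010100100101110) mod 2 = 0+0+0+1+0+1+1+0+0+0+0+1+1+0+0+0+0+0+0+1+0+0+1+0+0+0+0+1+1+1+0 mod 2 = 0
  s[3] = (0000000111111110000000011111111)·(0001011000111001010100100101110) mod 2 = 0+0+0+0+0+0+0+0+0+0+1+1+1+0+0+0+0+0+0+0+0+0+0+0+0+1+0+1+1+1+0 mod 2 = 1
  s[4] = (0000000000000001111111111111111)·(0001011000111001010100100101110) mod 2 = 0+0+0+0+0+0+0+0+0+0+0+0+0+0+0+1+0+1+0+1+0+0+1+0+0+1+0+1+1+1+0 mod 2 = 0
Syndrome = 11010
Column 11 of H equals this syndrome → error at bit 11 (1-indexed).
Flip bit 11: 0001011000111001010100100101110 → 0001011000011001010100100101110
Extract data bits at positions {3,5,6,7,9,10,11,12,13,14,15,17,18,19,20,21,22,23,24,25,26,27,28,29,30,31}: 00110001100010100100101110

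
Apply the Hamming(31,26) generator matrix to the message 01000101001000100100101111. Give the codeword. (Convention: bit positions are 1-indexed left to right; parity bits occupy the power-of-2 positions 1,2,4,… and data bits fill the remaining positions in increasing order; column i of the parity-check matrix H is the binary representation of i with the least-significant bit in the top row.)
Codeword c = d · G (mod 2), d = 01000101001000100100101111:
  c[0] = d·G[:,0] = (01000101001000100100101111)·(11011010101101010101010101) mod 2 = 0+1+0+0+0+0+0+0+0+0+1+0+0+0+0+0+0+1+0+0+0+0+0+1+0+1 mod 2 = 1
  c[1] = d·G[:,1] = (01000101001000100100101111)·(10110110011011001100110011) mod 2 = 0+0+0+0+0+1+0+0+0+0+1+0+0+0+0+0+0+1+0+0+1+0+0+0+1+1 mod 2 = 0
  c[2] = d·G[:,2] = (01000101001000100100101111)·(10000000000000000000000000) mod 2 = 0+0+0+0+0+0+0+0+0+0+0+0+0+0+0+0+0+0+0+0+0+0+0+0+0+0 mod 2 = 0
  c[3] = d·G[:,3] = (01000101001000100100101111)·(01110001111000111100001111) mod 2 = 0+1+0+0+0+0+0+1+0+0+1+0+0+0+1+0+0+1+0+0+0+0+1+1+1+1 mod 2 = 1
  c[4] = d·G[:,4] = (01000101001000100100101111)·(01000000000000000000000000) mod 2 = 0+1+0+0+0+0+0+0+0+0+0+0+0+0+0+0+0+0+0+0+0+0+0+0+0+0 mod 2 = 1
  c[5] = d·G[:,5] = (01000101001000100100101111)·(00100000000000000000000000) mod 2 = 0+0+0+0+0+0+0+0+0+0+0+0+0+0+0+0+0+0+0+0+0+0+0+0+0+0 mod 2 = 0
  c[6] = d·G[:,6] = (01000101001000100100101111)·(00010000000000000000000000) mod 2 = 0+0+0+0+0+0+0+0+0+0+0+0+0+0+0+0+0+0+0+0+0+0+0+0+0+0 mod 2 = 0
  c[7] = d·G[:,7] = (01000101001000100100101111)·(00001111111000000011111111) mod 2 = 0+0+0+0+0+1+0+1+0+0+1+0+0+0+0+0+0+0+0+0+1+0+1+1+1+1 mod 2 = 0
  c[8] = d·G[:,8] = (01000101001000100100101111)·(00001000000000000000000000) mod 2 = 0+0+0+0+0+0+0+0+0+0+0+0+0+0+0+0+0+0+0+0+0+0+0+0+0+0 mod 2 = 0
  c[9] = d·G[:,9] = (01000101001000100100101111)·(00000100000000000000000000) mod 2 = 0+0+0+0+0+1+0+0+0+0+0+0+0+0+0+0+0+0+0+0+0+0+0+0+0+0 mod 2 = 1
  c[10] = d·G[:,10] = (01000101001000100100101111)·(00000010000000000000000000) mod 2 = 0+0+0+0+0+0+0+0+0+0+0+0+0+0+0+0+0+0+0+0+0+0+0+0+0+0 mod 2 = 0
  c[11] = d·G[:,11] = (01000101001000100100101111)·(00000001000000000000000000) mod 2 = 0+0+0+0+0+0+0+1+0+0+0+0+0+0+0+0+0+0+0+0+0+0+0+0+0+0 mod 2 = 1
  c[12] = d·G[:,12] = (01000101001000100100101111)·(00000000100000000000000000) mod 2 = 0+0+0+0+0+0+0+0+0+0+0+0+0+0+0+0+0+0+0+0+0+0+0+0+0+0 mod 2 = 0
  c[13] = d·G[:,13] = (01000101001000100100101111)·(00000000010000000000000000) mod 2 = 0+0+0+0+0+0+0+0+0+0+0+0+0+0+0+0+0+0+0+0+0+0+0+0+0+0 mod 2 = 0
  c[14] = d·G[:,14] = (01000101001000100100101111)·(00000000001000000000000000) mod 2 = 0+0+0+0+0+0+0+0+0+0+1+0+0+0+0+0+0+0+0+0+0+0+0+0+0+0 mod 2 = 1
  c[15] = d·G[:,15] = (01000101001000100100101111)·(00000000000111111111111111) mod 2 = 0+0+0+0+0+0+0+0+0+0+0+0+0+0+1+0+0+1+0+0+1+0+1+1+1+1 mod 2 = 1
  c[16] = d·G[:,16] = (01000101001000100100101111)·(00000000000100000000000000) mod 2 = 0+0+0+0+0+0+0+0+0+0+0+0+0+0+0+0+0+0+0+0+0+0+0+0+0+0 mod 2 = 0
  c[17] = d·G[:,17] = (01000101001000100100101111)·(00000000000010000000000000) mod 2 = 0+0+0+0+0+0+0+0+0+0+0+0+0+0+0+0+0+0+0+0+0+0+0+0+0+0 mod 2 = 0
  c[18] = d·G[:,18] = (01000101001000100100101111)·(00000000000001000000000000) mod 2 = 0+0+0+0+0+0+0+0+0+0+0+0+0+0+0+0+0+0+0+0+0+0+0+0+0+0 mod 2 = 0
  c[19] = d·G[:,19] = (01000101001000100100101111)·(00000000000000100000000000) mod 2 = 0+0+0+0+0+0+0+0+0+0+0+0+0+0+1+0+0+0+0+0+0+0+0+0+0+0 mod 2 = 1
  c[20] = d·G[:,20] = (01000101001000100100101111)·(00000000000000010000000000) mod 2 = 0+0+0+0+0+0+0+0+0+0+0+0+0+0+0+0+0+0+0+0+0+0+0+0+0+0 mod 2 = 0
  c[21] = d·G[:,21] = (01000101001000100100101111)·(00000000000000001000000000) mod 2 = 0+0+0+0+0+0+0+0+0+0+0+0+0+0+0+0+0+0+0+0+0+0+0+0+0+0 mod 2 = 0
  c[22] = d·G[:,22] = (01000101001000100100101111)·(00000000000000000100000000) mod 2 = 0+0+0+0+0+0+0+0+0+0+0+0+0+0+0+0+0+1+0+0+0+0+0+0+0+0 mod 2 = 1
  c[23] = d·G[:,23] = (01000101001000100100101111)·(00000000000000000010000000) mod 2 = 0+0+0+0+0+0+0+0+0+0+0+0+0+0+0+0+0+0+0+0+0+0+0+0+0+0 mod 2 = 0
  c[24] = d·G[:,24] = (01000101001000100100101111)·(00000000000000000001000000) mod 2 = 0+0+0+0+0+0+0+0+0+0+0+0+0+0+0+0+0+0+0+0+0+0+0+0+0+0 mod 2 = 0
  c[25] = d·G[:,25] = (01000101001000100100101111)·(00000000000000000000100000) mod 2 = 0+0+0+0+0+0+0+0+0+0+0+0+0+0+0+0+0+0+0+0+1+0+0+0+0+0 mod 2 = 1
  c[26] = d·G[:,26] = (01000101001000100100101111)·(00000000000000000000010000) mod 2 = 0+0+0+0+0+0+0+0+0+0+0+0+0+0+0+0+0+0+0+0+0+0+0+0+0+0 mod 2 = 0
  c[27] = d·G[:,27] = (01000101001000100100101111)·(00000000000000000000001000) mod 2 = 0+0+0+0+0+0+0+0+0+0+0+0+0+0+0+0+0+0+0+0+0+0+1+0+0+0 mod 2 = 1
  c[28] = d·G[:,28] = (01000101001000100100101111)·(00000000000000000000000100) mod 2 = 0+0+0+0+0+0+0+0+0+0+0+0+0+0+0+0+0+0+0+0+0+0+0+1+0+0 mod 2 = 1
  c[29] = d·G[:,29] = (01000101001000100100101111)·(00000000000000000000000010) mod 2 = 0+0+0+0+0+0+0+0+0+0+0+0+0+0+0+0+0+0+0+0+0+0+0+0+1+0 mod 2 = 1
  c[30] = d·G[:,30] = (01000101001000100100101111)·(00000000000000000000000001) mod 2 = 0+0+0+0+0+0+0+0+0+0+0+0+0+0+0+0+0+0+0+0+0+0+0+0+0+1 mod 2 = 1
Codeword = 1001100001010011000100100101111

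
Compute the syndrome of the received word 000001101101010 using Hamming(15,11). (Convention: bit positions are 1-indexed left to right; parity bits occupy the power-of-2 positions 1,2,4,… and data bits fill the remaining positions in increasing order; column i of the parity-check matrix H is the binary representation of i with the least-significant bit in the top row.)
Syndrome s = H · r^T (mod 2), r = 000001101101010:
  s[0] = (101010101010101)·(000001101101010) mod 2 = 0+0+0+0+0+0+1+0+1+0+0+0+0+0+0 mod 2 = 0
  s[1] = (011001100110011)·(000001101101010) mod 2 = 0+0+0+0+0+1+1+0+0+1+0+0+0+1+0 mod 2 = 0
  s[2] = (000111100001111)·(000001101101010) mod 2 = 0+0+0+0+0+1+1+0+0+0+0+1+0+1+0 mod 2 = 0
  s[3] = (000000011111111)·(000001101101010) mod 2 = 0+0+0+0+0+0+0+0+1+1+0+1+0+1+0 mod 2 = 0
Syndrome = 0000
s = 0: no error detected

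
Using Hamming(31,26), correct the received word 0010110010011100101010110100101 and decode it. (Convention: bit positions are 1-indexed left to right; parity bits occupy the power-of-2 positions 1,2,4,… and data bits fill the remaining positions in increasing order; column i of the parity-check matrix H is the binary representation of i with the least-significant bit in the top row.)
Syndrome s = H · r^T (mod 2), r = 0010110010011100101010110100101:
  s[0] = (1010101010101010101010101010101)·(0010110010011100101010110100101) mod 2 = 0+0+1+0+1+0+0+0+1+0+0+0+1+0+0+0+1+0+1+0+1+0+1+0+0+0+0+0+1+0+1 mod 2 = 0
  s[1] = (0110011001100110011001100110011)·(0010110010011100101010110100101) mod 2 = 0+0+1+0+0+1+0+0+0+0+0+0+0+1+0+0+0+0+1+0+0+0+1+0+0+1+0+0+0+0+1 mod 2 = 1
  s[2] = (0001111000011110000111100001111)·(0010110010011100101010110100101) mod 2 = 0+0+0+0+1+1+0+0+0+0+0+1+1+1+0+0+0+0+0+0+1+0+1+0+0+0+0+0+1+0+1 mod 2 = 1
  s[3] = (0000000111111110000000011111111)·(0010110010011100101010110100101) mod 2 = 0+0+0+0+0+0+0+0+1+0+0+1+1+1+0+0+0+0+0+0+0+0+0+1+0+1+0+0+1+0+1 mod 2 = 0
  s[4] = (0000000000000001111111111111111)·(0010110010011100101010110100101) mod 2 = 0+0+0+0+0+0+0+0+0+0+0+0+0+0+0+0+1+0+1+0+1+0+1+1+0+1+0+0+1+0+1 mod 2 = 0
Syndrome = 01100
Column 6 of H equals this syndrome → error at bit 6 (1-indexed).
Flip bit 6: 0010110010011100101010110100101 → 0010100010011100101010110100101
Extract data bits at positions {3,5,6,7,9,10,11,12,13,14,15,17,18,19,20,21,22,23,24,25,26,27,28,29,30,31}: 11001001110101010110100101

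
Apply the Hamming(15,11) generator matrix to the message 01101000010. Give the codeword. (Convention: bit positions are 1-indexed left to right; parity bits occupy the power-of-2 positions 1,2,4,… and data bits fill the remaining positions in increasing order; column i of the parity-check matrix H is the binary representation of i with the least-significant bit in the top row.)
Codeword c = d · G (mod 2), d = 01101000010:
  c[0] = d·G[:,0] = (01101000010)·(11011010101) mod 2 = 0+1+0+0+1+0+0+0+0+0+0 mod 2 = 0
  c[1] = d·G[:,1] = (01101000010)·(10110110011) mod 2 = 0+0+1+0+0+0+0+0+0+1+0 mod 2 = 0
  c[2] = d·G[:,2] = (01101000010)·(10000000000) mod 2 = 0+0+0+0+0+0+0+0+0+0+0 mod 2 = 0
  c[3] = d·G[:,3] = (01101000010)·(01110001111) mod 2 = 0+1+1+0+0+0+0+0+0+1+0 mod 2 = 1
  c[4] = d·G[:,4] = (01101000010)·(01000000000) mod 2 = 0+1+0+0+0+0+0+0+0+0+0 mod 2 = 1
  c[5] = d·G[:,5] = (01101000010)·(00100000000) mod 2 = 0+0+1+0+0+0+0+0+0+0+0 mod 2 = 1
  c[6] = d·G[:,6] = (01101000010)·(00010000000) mod 2 = 0+0+0+0+0+0+0+0+0+0+0 mod 2 = 0
  c[7] = d·G[:,7] = (01101000010)·(00001111111) mod 2 = 0+0+0+0+1+0+0+0+0+1+0 mod 2 = 0
  c[8] = d·G[:,8] = (01101000010)·(00001000000) mod 2 = 0+0+0+0+1+0+0+0+0+0+0 mod 2 = 1
  c[9] = d·G[:,9] = (01101000010)·(00000100000) mod 2 = 0+0+0+0+0+0+0+0+0+0+0 mod 2 = 0
  c[10] = d·G[:,10] = (01101000010)·(00000010000) mod 2 = 0+0+0+0+0+0+0+0+0+0+0 mod 2 = 0
  c[11] = d·G[:,11] = (01101000010)·(00000001000) mod 2 = 0+0+0+0+0+0+0+0+0+0+0 mod 2 = 0
  c[12] = d·G[:,12] = (01101000010)·(00000000100) mod 2 = 0+0+0+0+0+0+0+0+0+0+0 mod 2 = 0
  c[13] = d·G[:,13] = (01101000010)·(00000000010) mod 2 = 0+0+0+0+0+0+0+0+0+1+0 mod 2 = 1
  c[14] = d·G[:,14] = (01101000010)·(00000000001) mod 2 = 0+0+0+0+0+0+0+0+0+0+0 mod 2 = 0
Codeword = 000111001000010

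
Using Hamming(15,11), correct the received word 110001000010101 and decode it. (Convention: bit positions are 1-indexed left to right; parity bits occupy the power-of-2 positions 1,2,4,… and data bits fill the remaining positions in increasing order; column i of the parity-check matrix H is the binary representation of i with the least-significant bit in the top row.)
Syndrome s = H · r^T (mod 2), r = 110001000010101:
  s[0] = (101010101010101)·(110001000010101) mod 2 = 1+0+0+0+0+0+0+0+0+0+1+0+1+0+1 mod 2 = 0
  s[1] = (011001100110011)·(110001000010101) mod 2 = 0+1+0+0+0+1+0+0+0+0+1+0+0+0+1 mod 2 = 0
  s[2] = (000111100001111)·(110001000010101) mod 2 = 0+0+0+0+0+1+0+0+0+0+0+0+1+0+1 mod 2 = 1
  s[3] = (000000011111111)·(110001000010101) mod 2 = 0+0+0+0+0+0+0+0+0+0+1+0+1+0+1 mod 2 = 1
Syndrome = 0011
Column 12 of H equals this syndrome → error at bit 12 (1-indexed).
Flip bit 12: 110001000010101 → 110001000011101
Extract data bits at positions {3,5,6,7,9,10,11,12,13,14,15}: 00100011101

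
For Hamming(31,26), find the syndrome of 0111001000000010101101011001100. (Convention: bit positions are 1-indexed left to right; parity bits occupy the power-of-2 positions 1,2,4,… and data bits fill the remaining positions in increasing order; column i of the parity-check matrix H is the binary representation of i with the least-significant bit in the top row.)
Syndrome s = H · r^T (mod 2), r = 0111001000000010101101011001100:
  s[0] = (1010101010101010101010101010101)·(0111001000000010101101011001100) mod 2 = 0+0+1+0+0+0+1+0+0+0+0+0+0+0+1+0+1+0+1+0+0+0+0+0+1+0+0+0+1+0+0 mod 2 = 1
  s[1] = (0110011001100110011001100110011)·(0111001000000010101101011001100) mod 2 = 0+1+1+0+0+0+1+0+0+0+0+0+0+0+1+0+0+0+1+0+0+1+0+0+0+0+0+0+0+0+0 mod 2 = 0
  s[2] = (0001111000011110000111100001111)·(0111001000000010101101011001100) mod 2 = 0+0+0+1+0+0+1+0+0+0+0+0+0+0+1+0+0+0+0+1+0+1+0+0+0+0+0+1+1+0+0 mod 2 = 1
  s[3] = (0000000111111110000000011111111)·(0111001000000010101101011001100) mod 2 = 0+0+0+0+0+0+0+0+0+0+0+0+0+0+1+0+0+0+0+0+0+0+0+1+1+0+0+1+1+0+0 mod 2 = 1
  s[4] = (0000000000000001111111111111111)·(0111001000000010101101011001100) mod 2 = 0+0+0+0+0+0+0+0+0+0+0+0+0+0+0+0+1+0+1+1+0+1+0+1+1+0+0+1+1+0+0 mod 2 = 0
Syndrome = 10110
Non-zero syndrome: error at position 13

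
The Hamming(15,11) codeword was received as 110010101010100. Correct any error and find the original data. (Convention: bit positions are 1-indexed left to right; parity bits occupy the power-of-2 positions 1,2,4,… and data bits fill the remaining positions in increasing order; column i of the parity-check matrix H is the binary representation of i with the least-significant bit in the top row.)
Syndrome s = H · r^T (mod 2), r = 110010101010100:
  s[0] = (101010101010101)·(110010101010100) mod 2 = 1+0+0+0+1+0+1+0+1+0+1+0+1+0+0 mod 2 = 0
  s[1] = (011001100110011)·(110010101010100) mod 2 = 0+1+0+0+0+0+1+0+0+0+1+0+0+0+0 mod 2 = 1
  s[2] = (000111100001111)·(110010101010100) mod 2 = 0+0+0+0+1+0+1+0+0+0+0+0+1+0+0 mod 2 = 1
  s[3] = (000000011111111)·(110010101010100) mod 2 = 0+0+0+0+0+0+0+0+1+0+1+0+1+0+0 mod 2 = 1
Syndrome = 0111
Column 14 of H equals this syndrome → error at bit 14 (1-indexed).
Flip bit 14: 110010101010100 → 110010101010110
Extract data bits at positions {3,5,6,7,9,10,11,12,13,14,15}: 01011010110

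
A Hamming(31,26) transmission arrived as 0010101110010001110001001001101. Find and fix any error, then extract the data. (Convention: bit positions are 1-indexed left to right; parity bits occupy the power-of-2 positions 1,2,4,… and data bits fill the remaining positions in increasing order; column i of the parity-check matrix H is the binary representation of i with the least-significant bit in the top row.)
Syndrome s = H · r^T (mod 2), r = 0010101110010001110001001001101:
  s[0] = (1010101010101010101010101010101)·(0010101110010001110001001001101) mod 2 = 0+0+1+0+1+0+1+0+1+0+0+0+0+0+0+0+1+0+0+0+0+0+0+0+1+0+0+0+1+0+1 mod 2 = 0
  s[1] = (0110011001100110011001100110011)·(0010101110010001110001001001101) mod 2 = 0+0+1+0+0+0+1+0+0+0+0+0+0+0+0+0+0+1+0+0+0+1+0+0+0+0+0+0+0+0+1 mod 2 = 1
  s[2] = (0001111000011110000111100001111)·(0010101110010001110001001001101) mod 2 = 0+0+0+0+1+0+1+0+0+0+0+1+0+0+0+0+0+0+0+0+0+1+0+0+0+0+0+1+1+0+1 mod 2 = 1
  s[3] = (0000000111111110000000011111111)·(0010101110010001110001001001101) mod 2 = 0+0+0+0+0+0+0+1+1+0+0+1+0+0+0+0+0+0+0+0+0+0+0+0+1+0+0+1+1+0+1 mod 2 = 1
  s[4] = (0000000000000001111111111111111)·(0010101110010001110001001001101) mod 2 = 0+0+0+0+0+0+0+0+0+0+0+0+0+0+0+1+1+1+0+0+0+1+0+0+1+0+0+1+1+0+1 mod 2 = 0
Syndrome = 01110
Column 14 of H equals this syndrome → error at bit 14 (1-indexed).
Flip bit 14: 0010101110010001110001001001101 → 0010101110010101110001001001101
Extract data bits at positions {3,5,6,7,9,10,11,12,13,14,15,17,18,19,20,21,22,23,24,25,26,27,28,29,30,31}: 11011001010110001001001101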